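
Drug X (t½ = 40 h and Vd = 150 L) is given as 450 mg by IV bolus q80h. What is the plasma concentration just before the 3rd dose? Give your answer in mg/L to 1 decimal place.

0.9 mg/L

f = (1/2)^(τ/t½) = (1/2)^(80/40) ≈ 0.2500.
C₀ = D/Vd = 450/150 ≈ 3.000 mg/L.
Before the 3rd dose, 2 doses have been given. Superposition: Cmin = C₀·(f + f²).
≈ 3.000 × (0.2500 + 0.0625) ≈ 3.000 × 0.3125 ≈ 0.938 mg/L.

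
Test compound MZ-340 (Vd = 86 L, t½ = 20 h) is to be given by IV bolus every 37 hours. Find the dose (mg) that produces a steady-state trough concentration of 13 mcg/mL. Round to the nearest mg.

τ/t½ = 37/20 ≈ 1.85, so f = (1/2)^(37/20) ≈ 0.277392.
Cmin,ss = (D/Vd)·f/(1−f), so D = Cmin,ss·Vd·(1−f)/f.
D = 13 × 86 × (1−f)/f ≈ 13 × 86 × 2.60501 ≈ 2912.40 mg.

2912 mg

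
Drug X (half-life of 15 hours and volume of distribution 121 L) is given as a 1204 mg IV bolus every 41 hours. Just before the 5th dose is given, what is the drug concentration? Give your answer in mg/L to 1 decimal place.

f = (1/2)^(τ/t½) = (1/2)^(41/15) ≈ 0.1504.
C₀ = D/Vd = 1204/121 ≈ 9.950 mg/L.
Before the 5th dose, 4 doses have been given. Superposition: Cmin = C₀·(f + f² + … + f^4).
≈ 9.950 × (0.1504 + 0.0226 + 0.0034 + 0.0005) ≈ 9.950 × 0.1769 ≈ 1.760 mg/L.

1.8 mg/L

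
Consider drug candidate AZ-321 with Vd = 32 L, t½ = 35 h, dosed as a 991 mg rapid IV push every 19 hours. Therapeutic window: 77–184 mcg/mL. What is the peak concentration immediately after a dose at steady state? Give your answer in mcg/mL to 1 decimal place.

Over one 19-h interval, 19/35 ≈ 0.54286 half-lives elapse, leaving f ≈ 0.6864 of each dose.
At steady state, accumulation factor R = 1/(1 − e^(−kτ)) ≈ 3.1888.
Single-dose peak C₀ = D/Vd = 991/32 ≈ 30.969 mcg/mL.
Steady-state peak Cmax,ss = C₀·R ≈ 30.969 × 3.1888 ≈ 98.754 mcg/mL.
Peak 98.8 mcg/mL vs MTC 184 mcg/mL: below toxic threshold.

98.8 mcg/mL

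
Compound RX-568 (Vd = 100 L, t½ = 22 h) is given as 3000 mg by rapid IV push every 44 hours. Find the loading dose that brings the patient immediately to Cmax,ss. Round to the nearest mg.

4000 mg

f = (1/2)^(44/22) ≈ 0.250000; accumulation ratio R = 1/(1−f) ≈ 1.33333.
Loading dose to hit Cmax,ss on first dose: D_load = D_maint·R ≈ 3000 × 1.33333 ≈ 3999.99 mg.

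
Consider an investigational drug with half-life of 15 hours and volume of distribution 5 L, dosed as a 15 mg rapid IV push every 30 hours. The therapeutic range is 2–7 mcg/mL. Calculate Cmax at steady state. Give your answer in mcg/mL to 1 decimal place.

4.0 mcg/mL

The dosing interval is 2 half-lives, so f = 2^(−2) = 0.25.
Accumulation ratio R = 1/(1 − f) = 1/0.75 = 4/3.
Single-dose peak C₀ = D/Vd = 15/5 = 3 mcg/mL.
Steady-state peak Cmax,ss = C₀·R = 3 × 4/3 ≈ 4.000 mcg/mL.
Peak 4.0 mcg/mL vs MTC 7 mcg/mL: below toxic threshold.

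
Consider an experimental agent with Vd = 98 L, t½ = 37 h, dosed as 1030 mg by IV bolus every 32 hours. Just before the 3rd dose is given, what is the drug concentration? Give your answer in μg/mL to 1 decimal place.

f = (1/2)^(τ/t½) = (1/2)^(32/37) ≈ 0.5491.
C₀ = D/Vd = 1030/98 ≈ 10.510 μg/mL.
Before the 3rd dose, 2 doses have been given. Superposition: Cmin = C₀·(f + f²).
≈ 10.510 × (0.5491 + 0.3015) ≈ 10.510 × 0.8506 ≈ 8.940 μg/mL.

8.9 μg/mL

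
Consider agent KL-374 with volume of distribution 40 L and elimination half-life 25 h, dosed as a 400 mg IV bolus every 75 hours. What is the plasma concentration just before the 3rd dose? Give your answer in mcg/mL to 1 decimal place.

f = (1/2)^(τ/t½) = (1/2)^(75/25) ≈ 0.1250.
C₀ = D/Vd = 400/40 ≈ 10.000 mcg/mL.
Before the 3rd dose, 2 doses have been given. Superposition: Cmin = C₀·(f + f²).
≈ 10.000 × (0.1250 + 0.0156) ≈ 10.000 × 0.1406 ≈ 1.406 mcg/mL.

1.4 mcg/mL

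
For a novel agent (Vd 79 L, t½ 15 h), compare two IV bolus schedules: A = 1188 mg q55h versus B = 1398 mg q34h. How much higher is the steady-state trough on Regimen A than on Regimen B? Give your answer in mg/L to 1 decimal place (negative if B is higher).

-3.4 mg/L

Regimen A: f = (1/2)^(55/15) ≈ 0.0787; Cmin,ss = (1188/79)·f/(1−f) ≈ 1.285 mg/L.
Regimen B: f = (1/2)^(34/15) ≈ 0.2078; Cmin,ss = (1398/79)·f/(1−f) ≈ 4.642 mg/L.
Difference ≈ 1.285 − 4.642 ≈ -3.357 mg/L.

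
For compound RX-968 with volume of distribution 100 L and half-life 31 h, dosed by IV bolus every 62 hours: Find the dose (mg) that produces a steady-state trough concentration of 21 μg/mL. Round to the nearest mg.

6300 mg

τ/t½ = 62/31 ≈ 2, so f = (1/2)^(62/31) ≈ 0.250000.
Cmin,ss = (D/Vd)·f/(1−f), so D = Cmin,ss·Vd·(1−f)/f.
D = 21 × 100 × (1−f)/f ≈ 21 × 100 × 3.00000 ≈ 6300.00 mg.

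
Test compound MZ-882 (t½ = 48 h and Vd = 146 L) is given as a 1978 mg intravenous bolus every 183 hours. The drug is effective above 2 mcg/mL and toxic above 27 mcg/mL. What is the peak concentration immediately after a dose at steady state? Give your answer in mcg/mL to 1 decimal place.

14.6 mcg/mL

k = ln2/t½ = ln2/48 ≈ 0.014441 h⁻¹; fraction remaining f = e^(−kτ) = e^(−0.014441×183) ≈ 0.0712.
Accumulation ratio R = 1/(1 − f) ≈ 1/0.9288 ≈ 1.0767.
Single-dose peak C₀ = D/Vd = 1978/146 ≈ 13.548 mcg/mL.
Cmax,ss = C₀/(1 − f) ≈ 13.548/0.9288 ≈ 14.587 mcg/mL.
Peak 14.6 mcg/mL vs MTC 27 mcg/mL: below toxic threshold.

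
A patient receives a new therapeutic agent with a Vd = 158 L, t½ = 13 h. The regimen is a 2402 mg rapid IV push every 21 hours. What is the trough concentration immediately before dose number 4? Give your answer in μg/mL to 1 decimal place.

f = (1/2)^(τ/t½) = (1/2)^(21/13) ≈ 0.3264.
C₀ = D/Vd = 2402/158 ≈ 15.203 μg/mL.
Before the 4th dose, 3 doses have been given. Superposition: Cmin = C₀·(f + f² + … + f^3).
≈ 15.203 × (0.3264 + 0.1065 + 0.0348) ≈ 15.203 × 0.4677 ≈ 7.110 μg/mL.

7.1 μg/mL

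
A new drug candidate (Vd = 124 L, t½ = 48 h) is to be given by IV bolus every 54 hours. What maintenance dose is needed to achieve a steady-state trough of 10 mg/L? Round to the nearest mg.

τ/t½ = 54/48 ≈ 1.125, so f = (1/2)^(54/48) ≈ 0.458502.
Cmin,ss = (D/Vd)·f/(1−f), so D = Cmin,ss·Vd·(1−f)/f.
D = 10 × 124 × (1−f)/f ≈ 10 × 124 × 1.18102 ≈ 1464.46 mg.

1464 mg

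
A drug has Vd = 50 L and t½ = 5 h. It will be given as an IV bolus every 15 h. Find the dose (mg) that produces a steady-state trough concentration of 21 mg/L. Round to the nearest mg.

7350 mg

τ/t½ = 15/5 ≈ 3, so f = (1/2)^(15/5) ≈ 0.125000.
Cmin,ss = (D/Vd)·f/(1−f), so D = Cmin,ss·Vd·(1−f)/f.
D = 21 × 50 × (1−f)/f ≈ 21 × 50 × 7.00000 ≈ 7350.00 mg.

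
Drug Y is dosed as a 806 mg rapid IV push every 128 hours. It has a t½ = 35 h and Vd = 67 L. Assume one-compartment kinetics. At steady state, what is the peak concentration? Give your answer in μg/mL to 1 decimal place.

13.1 μg/mL

k = ln2/t½ = ln2/35 ≈ 0.019804 h⁻¹; fraction remaining f = e^(−kτ) = e^(−0.019804×128) ≈ 0.0793.
Accumulation ratio R = 1/(1 − f) ≈ 1/0.9207 ≈ 1.0861.
Single-dose peak C₀ = D/Vd = 806/67 ≈ 12.030 μg/mL.
Steady-state peak Cmax,ss = C₀·R ≈ 12.030 × 1.0861 ≈ 13.066 μg/mL.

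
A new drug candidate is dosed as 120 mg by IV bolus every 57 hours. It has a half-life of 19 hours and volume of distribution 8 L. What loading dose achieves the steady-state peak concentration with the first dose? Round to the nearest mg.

f = (1/2)^(57/19) ≈ 0.125000; accumulation ratio R = 1/(1−f) ≈ 1.14286.
Loading dose to hit Cmax,ss on first dose: D_load = D_maint·R ≈ 120 × 1.14286 ≈ 137.14 mg.

137 mg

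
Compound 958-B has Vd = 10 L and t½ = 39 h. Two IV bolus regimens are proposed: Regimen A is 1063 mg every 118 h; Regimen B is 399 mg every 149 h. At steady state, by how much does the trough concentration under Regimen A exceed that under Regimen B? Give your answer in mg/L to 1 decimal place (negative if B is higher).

11.8 mg/L

Regimen A: f = (1/2)^(118/39) ≈ 0.1228; Cmin,ss = (1063/10)·f/(1−f) ≈ 14.881 mg/L.
Regimen B: f = (1/2)^(149/39) ≈ 0.0708; Cmin,ss = (399/10)·f/(1−f) ≈ 3.040 mg/L.
Difference ≈ 14.881 − 3.040 ≈ 11.841 mg/L.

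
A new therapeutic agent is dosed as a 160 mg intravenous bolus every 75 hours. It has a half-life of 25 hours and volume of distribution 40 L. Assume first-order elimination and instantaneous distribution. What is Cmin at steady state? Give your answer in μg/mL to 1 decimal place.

0.6 μg/mL

τ = 75 h = 3 half-lives, so f = (1/2)^3 = 0.125.
Accumulation ratio R = 1/(1 − f) = 1/0.875 = 8/7.
Single-dose peak C₀ = D/Vd = 160/40 = 4 μg/mL.
Steady-state peak Cmax,ss = C₀·R = 4 × 8/7 ≈ 4.571 μg/mL.
Steady-state trough Cmin,ss = Cmax,ss·f ≈ 4.571 × 0.125 ≈ 0.571 μg/mL.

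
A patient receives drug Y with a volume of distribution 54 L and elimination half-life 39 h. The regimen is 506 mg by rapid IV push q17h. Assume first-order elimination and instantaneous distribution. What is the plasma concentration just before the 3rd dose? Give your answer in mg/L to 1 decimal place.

f = (1/2)^(τ/t½) = (1/2)^(17/39) ≈ 0.7392.
C₀ = D/Vd = 506/54 ≈ 9.370 mg/L.
Before the 3rd dose, 2 doses have been given. Superposition: Cmin = C₀·(f + f²).
≈ 9.370 × (0.7392 + 0.5464) ≈ 9.370 × 1.2856 ≈ 12.046 mg/L.

12.0 mg/L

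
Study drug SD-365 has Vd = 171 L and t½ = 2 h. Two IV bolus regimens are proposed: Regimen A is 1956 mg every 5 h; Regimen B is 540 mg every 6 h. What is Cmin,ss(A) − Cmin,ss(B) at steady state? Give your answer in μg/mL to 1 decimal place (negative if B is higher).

2.0 μg/mL

Regimen A: f = (1/2)^(5/2) ≈ 0.1768; Cmin,ss = (1956/171)·f/(1−f) ≈ 2.457 μg/mL.
Regimen B: f = (1/2)^(6/2) ≈ 0.1250; Cmin,ss = (540/171)·f/(1−f) ≈ 0.451 μg/mL.
Difference ≈ 2.457 − 0.451 ≈ 2.006 μg/mL.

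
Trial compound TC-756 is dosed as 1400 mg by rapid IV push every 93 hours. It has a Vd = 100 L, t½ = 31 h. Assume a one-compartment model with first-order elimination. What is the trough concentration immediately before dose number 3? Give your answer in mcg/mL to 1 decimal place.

2.0 mcg/mL

f = (1/2)^(τ/t½) = (1/2)^(93/31) ≈ 0.1250.
C₀ = D/Vd = 1400/100 ≈ 14.000 mcg/mL.
Before the 3rd dose, 2 doses have been given. Superposition: Cmin = C₀·(f + f²).
≈ 14.000 × (0.1250 + 0.0156) ≈ 14.000 × 0.1406 ≈ 1.968 mcg/mL.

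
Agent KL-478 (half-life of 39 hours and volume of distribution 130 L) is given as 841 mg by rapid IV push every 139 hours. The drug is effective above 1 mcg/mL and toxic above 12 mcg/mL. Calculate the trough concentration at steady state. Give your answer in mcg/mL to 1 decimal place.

0.6 mcg/mL

k = ln2/t½ = ln2/39 ≈ 0.017773 h⁻¹; fraction remaining f = e^(−kτ) = e^(−0.017773×139) ≈ 0.0845.
Accumulation ratio R = 1/(1 − f) ≈ 1/0.9155 ≈ 1.0923.
Each bolus raises the concentration by D/Vd = 841/130 ≈ 6.469 mcg/mL.
Cmax,ss = C₀/(1 − f) ≈ 6.469/0.9155 ≈ 7.066 mcg/mL.
One interval later, Cmin,ss = Cmax,ss·e^(−kτ) ≈ 7.066 × 0.0845 ≈ 0.597 mcg/mL.
Trough 0.6 mcg/mL vs MEC 1 mcg/mL: subtherapeutic.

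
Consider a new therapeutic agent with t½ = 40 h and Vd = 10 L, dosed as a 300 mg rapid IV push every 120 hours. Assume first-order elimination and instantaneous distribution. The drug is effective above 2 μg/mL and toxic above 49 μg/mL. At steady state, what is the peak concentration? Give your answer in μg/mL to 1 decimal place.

The dosing interval is 3 half-lives, so f = 2^(−3) = 0.125.
At steady state, R = 1/(1 − 0.125) = 8/7.
Single-dose peak C₀ = D/Vd = 300/10 = 30 μg/mL.
Steady-state peak Cmax,ss = C₀·R = 30 × 8/7 ≈ 34.286 μg/mL.
Peak 34.3 μg/mL vs MTC 49 μg/mL: below toxic threshold.

34.3 μg/mL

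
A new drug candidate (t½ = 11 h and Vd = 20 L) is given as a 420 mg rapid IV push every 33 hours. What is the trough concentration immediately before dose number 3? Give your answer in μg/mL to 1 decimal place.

3.0 μg/mL

f = (1/2)^(τ/t½) = (1/2)^(33/11) ≈ 0.1250.
C₀ = D/Vd = 420/20 ≈ 21.000 μg/mL.
Before the 3rd dose, 2 doses have been given. Superposition: Cmin = C₀·(f + f²).
≈ 21.000 × (0.1250 + 0.0156) ≈ 21.000 × 0.1406 ≈ 2.953 μg/mL.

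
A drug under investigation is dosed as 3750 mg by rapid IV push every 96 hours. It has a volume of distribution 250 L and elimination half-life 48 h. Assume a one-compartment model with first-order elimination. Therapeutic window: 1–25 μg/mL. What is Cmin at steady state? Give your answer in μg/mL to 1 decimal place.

The dosing interval is 2 half-lives, so f = 2^(−2) = 0.25.
At steady state, R = 1/(1 − 0.25) = 4/3.
Single-dose peak C₀ = D/Vd = 3750/250 = 15 μg/mL.
Steady-state peak Cmax,ss = C₀·R = 15 × 4/3 ≈ 20.000 μg/mL.
Steady-state trough Cmin,ss = Cmax,ss·f ≈ 20.000 × 0.25 ≈ 5.000 μg/mL.
Trough 5.0 μg/mL vs MEC 1 μg/mL: adequate.

5.0 μg/mL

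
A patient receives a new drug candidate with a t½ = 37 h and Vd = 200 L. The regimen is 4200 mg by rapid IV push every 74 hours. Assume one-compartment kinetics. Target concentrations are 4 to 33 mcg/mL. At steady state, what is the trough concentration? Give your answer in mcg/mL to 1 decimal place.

7.0 mcg/mL

The dosing interval is 2 half-lives, so f = 2^(−2) = 0.25.
Accumulation ratio R = 1/(1 − f) = 1/0.75 = 4/3.
Single-dose peak C₀ = D/Vd = 4200/200 = 21 mcg/mL.
Steady-state peak Cmax,ss = C₀·R = 21 × 4/3 ≈ 28.000 mcg/mL.
Steady-state trough Cmin,ss = Cmax,ss·f ≈ 28.000 × 0.25 ≈ 7.000 mcg/mL.
Trough 7.0 mcg/mL vs MEC 4 mcg/mL: adequate.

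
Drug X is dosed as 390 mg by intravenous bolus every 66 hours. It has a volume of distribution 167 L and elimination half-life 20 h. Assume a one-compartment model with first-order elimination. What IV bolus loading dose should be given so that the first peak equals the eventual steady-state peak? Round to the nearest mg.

434 mg

f = (1/2)^(66/20) ≈ 0.101532; accumulation ratio R = 1/(1−f) ≈ 1.11301.
Loading dose to hit Cmax,ss on first dose: D_load = D_maint·R ≈ 390 × 1.11301 ≈ 434.07 mg.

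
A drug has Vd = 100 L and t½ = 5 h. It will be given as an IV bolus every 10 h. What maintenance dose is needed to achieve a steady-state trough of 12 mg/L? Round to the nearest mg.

3600 mg

τ/t½ = 10/5 ≈ 2, so f = (1/2)^(10/5) ≈ 0.250000.
Cmin,ss = (D/Vd)·f/(1−f), so D = Cmin,ss·Vd·(1−f)/f.
D = 12 × 100 × (1−f)/f ≈ 12 × 100 × 3.00000 ≈ 3600.00 mg.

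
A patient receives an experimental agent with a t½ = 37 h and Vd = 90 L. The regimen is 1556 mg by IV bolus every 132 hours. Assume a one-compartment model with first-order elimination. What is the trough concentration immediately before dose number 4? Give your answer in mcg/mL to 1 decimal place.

f = (1/2)^(τ/t½) = (1/2)^(132/37) ≈ 0.0843.
C₀ = D/Vd = 1556/90 ≈ 17.289 mcg/mL.
Before the 4th dose, 3 doses have been given. Superposition: Cmin = C₀·(f + f² + … + f^3).
≈ 17.289 × (0.0843 + 0.0071 + 0.0006) ≈ 17.289 × 0.0920 ≈ 1.591 mcg/mL.

1.6 mcg/mL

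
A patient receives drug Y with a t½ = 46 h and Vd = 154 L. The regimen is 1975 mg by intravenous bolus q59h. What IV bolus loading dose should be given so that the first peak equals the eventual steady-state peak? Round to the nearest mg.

f = (1/2)^(59/46) ≈ 0.411052; accumulation ratio R = 1/(1−f) ≈ 1.69794.
Loading dose to hit Cmax,ss on first dose: D_load = D_maint·R ≈ 1975 × 1.69794 ≈ 3353.43 mg.

3353 mg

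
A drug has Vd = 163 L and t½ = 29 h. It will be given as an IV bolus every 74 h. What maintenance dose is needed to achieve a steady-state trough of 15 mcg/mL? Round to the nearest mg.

11891 mg

τ/t½ = 74/29 ≈ 2.5517, so f = (1/2)^(74/29) ≈ 0.170551.
Cmin,ss = (D/Vd)·f/(1−f), so D = Cmin,ss·Vd·(1−f)/f.
D = 15 × 163 × (1−f)/f ≈ 15 × 163 × 4.86335 ≈ 11890.89 mg.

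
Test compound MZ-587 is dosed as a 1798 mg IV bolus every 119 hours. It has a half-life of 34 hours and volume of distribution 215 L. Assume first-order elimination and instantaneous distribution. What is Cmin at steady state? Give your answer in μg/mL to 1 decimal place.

k = ln2/t½ = ln2/34 ≈ 0.020387 h⁻¹; fraction remaining f = e^(−kτ) = e^(−0.020387×119) ≈ 0.0884.
At steady state, accumulation factor R = 1/(1 − e^(−kτ)) ≈ 1.0970.
Single-dose peak C₀ = D/Vd = 1798/215 ≈ 8.363 μg/mL.
Cmax,ss = C₀/(1 − f) ≈ 8.363/0.9116 ≈ 9.174 μg/mL.
One interval later, Cmin,ss = Cmax,ss·e^(−kτ) ≈ 9.174 × 0.0884 ≈ 0.811 μg/mL.

0.8 μg/mL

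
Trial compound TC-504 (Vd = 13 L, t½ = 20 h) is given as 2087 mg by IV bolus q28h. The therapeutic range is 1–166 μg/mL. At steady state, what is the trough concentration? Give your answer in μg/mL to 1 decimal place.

Over one 28-h interval, 28/20 ≈ 1.4 half-lives elapse, leaving f ≈ 0.3789 of each dose.
Accumulation ratio R = 1/(1 − f) ≈ 1/0.6211 ≈ 1.6100.
Single-dose peak C₀ = D/Vd = 2087/13 ≈ 160.538 μg/mL.
Cmax,ss = C₀/(1 − f) ≈ 160.538/0.6211 ≈ 258.474 μg/mL.
One interval later, Cmin,ss = Cmax,ss·e^(−kτ) ≈ 258.474 × 0.3789 ≈ 97.936 μg/mL.
Trough 97.9 μg/mL vs MEC 1 μg/mL: adequate.

97.9 μg/mL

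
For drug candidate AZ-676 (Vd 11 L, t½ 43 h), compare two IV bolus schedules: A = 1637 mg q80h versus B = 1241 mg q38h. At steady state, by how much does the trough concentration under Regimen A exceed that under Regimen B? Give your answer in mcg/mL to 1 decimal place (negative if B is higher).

Regimen A: f = (1/2)^(80/43) ≈ 0.2754; Cmin,ss = (1637/11)·f/(1−f) ≈ 56.562 mcg/mL.
Regimen B: f = (1/2)^(38/43) ≈ 0.5420; Cmin,ss = (1241/11)·f/(1−f) ≈ 133.510 mcg/mL.
Difference ≈ 56.562 − 133.510 ≈ -76.948 mcg/mL.

-76.9 mcg/mL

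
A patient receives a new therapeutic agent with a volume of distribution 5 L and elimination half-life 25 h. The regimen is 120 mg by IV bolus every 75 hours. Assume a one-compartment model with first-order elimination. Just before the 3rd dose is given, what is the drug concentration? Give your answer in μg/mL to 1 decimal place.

3.4 μg/mL

f = (1/2)^(τ/t½) = (1/2)^(75/25) ≈ 0.1250.
C₀ = D/Vd = 120/5 ≈ 24.000 μg/mL.
Before the 3rd dose, 2 doses have been given. Superposition: Cmin = C₀·(f + f²).
≈ 24.000 × (0.1250 + 0.0156) ≈ 24.000 × 0.1406 ≈ 3.374 μg/mL.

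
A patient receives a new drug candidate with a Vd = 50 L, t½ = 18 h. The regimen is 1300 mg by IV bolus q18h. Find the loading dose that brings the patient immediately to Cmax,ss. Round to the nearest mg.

2600 mg

f = (1/2)^(18/18) ≈ 0.500000; accumulation ratio R = 1/(1−f) ≈ 2.00000.
Loading dose to hit Cmax,ss on first dose: D_load = D_maint·R ≈ 1300 × 2.00000 ≈ 2600.00 mg.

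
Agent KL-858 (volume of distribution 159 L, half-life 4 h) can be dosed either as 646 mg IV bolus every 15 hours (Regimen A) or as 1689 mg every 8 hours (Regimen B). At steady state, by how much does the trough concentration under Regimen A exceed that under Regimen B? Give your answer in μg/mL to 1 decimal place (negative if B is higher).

-3.2 μg/mL

Regimen A: f = (1/2)^(15/4) ≈ 0.0743; Cmin,ss = (646/159)·f/(1−f) ≈ 0.326 μg/mL.
Regimen B: f = (1/2)^(8/4) ≈ 0.2500; Cmin,ss = (1689/159)·f/(1−f) ≈ 3.541 μg/mL.
Difference ≈ 0.326 − 3.541 ≈ -3.215 μg/mL.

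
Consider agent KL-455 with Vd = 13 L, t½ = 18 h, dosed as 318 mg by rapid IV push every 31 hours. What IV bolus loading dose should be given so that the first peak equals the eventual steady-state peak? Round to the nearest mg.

456 mg

f = (1/2)^(31/18) ≈ 0.303082; accumulation ratio R = 1/(1−f) ≈ 1.43489.
Loading dose to hit Cmax,ss on first dose: D_load = D_maint·R ≈ 318 × 1.43489 ≈ 456.30 mg.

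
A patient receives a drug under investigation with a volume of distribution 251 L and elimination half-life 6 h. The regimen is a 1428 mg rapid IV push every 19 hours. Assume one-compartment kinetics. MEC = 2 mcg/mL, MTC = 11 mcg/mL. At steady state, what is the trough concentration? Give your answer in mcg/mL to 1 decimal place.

k = ln2/t½ = ln2/6 ≈ 0.115525 h⁻¹; fraction remaining f = e^(−kτ) = e^(−0.115525×19) ≈ 0.1114.
Single-dose peak C₀ = D/Vd = 1428/251 ≈ 5.689 mcg/mL.
Steady-state trough Cmin,ss = C₀·f/(1−f) ≈ 5.689 × 0.1114/0.8886 ≈ 0.713 mcg/mL.
Trough 0.7 mcg/mL vs MEC 2 mcg/mL: subtherapeutic.

0.7 mcg/mL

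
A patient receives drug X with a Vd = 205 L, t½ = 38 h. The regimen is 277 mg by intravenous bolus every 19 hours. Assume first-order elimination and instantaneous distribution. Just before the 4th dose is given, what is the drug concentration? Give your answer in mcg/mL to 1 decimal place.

f = (1/2)^(τ/t½) = (1/2)^(19/38) ≈ 0.7071.
C₀ = D/Vd = 277/205 ≈ 1.351 mcg/mL.
Before the 4th dose, 3 doses have been given. Superposition: Cmin = C₀·(f + f² + … + f^3).
≈ 1.351 × (0.7071 + 0.5000 + 0.3535) ≈ 1.351 × 1.5606 ≈ 2.108 mcg/mL.

2.1 mcg/mL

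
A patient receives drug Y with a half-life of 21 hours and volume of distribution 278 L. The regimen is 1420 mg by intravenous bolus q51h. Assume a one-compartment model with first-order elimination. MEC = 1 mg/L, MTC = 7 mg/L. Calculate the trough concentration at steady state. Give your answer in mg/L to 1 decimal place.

k = ln2/t½ = ln2/21 ≈ 0.033007 h⁻¹; fraction remaining f = e^(−kτ) = e^(−0.033007×51) ≈ 0.1857.
Single-dose peak C₀ = D/Vd = 1420/278 ≈ 5.108 mg/L.
Steady-state trough Cmin,ss = C₀·f/(1−f) ≈ 5.108 × 0.1857/0.8143 ≈ 1.165 mg/L.
Trough 1.2 mg/L vs MEC 1 mg/L: adequate.

1.2 mg/L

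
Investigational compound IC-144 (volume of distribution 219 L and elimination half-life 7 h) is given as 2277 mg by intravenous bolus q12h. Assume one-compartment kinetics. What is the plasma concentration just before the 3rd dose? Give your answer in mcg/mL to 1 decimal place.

f = (1/2)^(τ/t½) = (1/2)^(12/7) ≈ 0.3048.
C₀ = D/Vd = 2277/219 ≈ 10.397 mcg/mL.
Before the 3rd dose, 2 doses have been given. Superposition: Cmin = C₀·(f + f²).
≈ 10.397 × (0.3048 + 0.0929) ≈ 10.397 × 0.3977 ≈ 4.135 mcg/mL.

4.1 mcg/mL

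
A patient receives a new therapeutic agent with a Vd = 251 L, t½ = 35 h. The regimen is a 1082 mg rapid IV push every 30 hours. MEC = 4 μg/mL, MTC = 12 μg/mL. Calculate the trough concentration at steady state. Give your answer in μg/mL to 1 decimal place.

5.3 μg/mL

τ/t½ = 30/35 ≈ 0.85714, so fraction remaining f = (1/2)^(30/35) ≈ 0.5520.
Accumulation ratio R = 1/(1 − f) ≈ 1/0.4480 ≈ 2.2321.
Each bolus raises the concentration by D/Vd = 1082/251 ≈ 4.311 μg/mL.
Steady-state peak Cmax,ss = C₀·R ≈ 4.311 × 2.2321 ≈ 9.623 μg/mL.
Steady-state trough Cmin,ss = Cmax,ss·f ≈ 9.623 × 0.5520 ≈ 5.312 μg/mL.
Trough 5.3 μg/mL vs MEC 4 μg/mL: adequate.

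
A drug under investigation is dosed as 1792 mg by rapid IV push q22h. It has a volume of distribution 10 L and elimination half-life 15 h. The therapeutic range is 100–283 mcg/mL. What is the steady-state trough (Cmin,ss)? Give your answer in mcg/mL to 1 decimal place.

k = ln2/t½ = ln2/15 ≈ 0.046210 h⁻¹; fraction remaining f = e^(−kτ) = e^(−0.046210×22) ≈ 0.3618.
At steady state, accumulation factor R = 1/(1 − e^(−kτ)) ≈ 1.5669.
Each bolus raises the concentration by D/Vd = 1792/10 ≈ 179.200 mcg/mL.
Steady-state peak Cmax,ss = C₀·R ≈ 179.200 × 1.5669 ≈ 280.788 mcg/mL.
Steady-state trough Cmin,ss = Cmax,ss·f ≈ 280.788 × 0.3618 ≈ 101.589 mcg/mL.
Trough 101.6 mcg/mL vs MEC 100 mcg/mL: adequate.

101.6 mcg/mL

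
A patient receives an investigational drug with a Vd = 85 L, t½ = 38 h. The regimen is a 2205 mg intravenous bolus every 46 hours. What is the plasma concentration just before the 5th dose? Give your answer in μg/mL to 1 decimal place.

19.1 μg/mL

f = (1/2)^(τ/t½) = (1/2)^(46/38) ≈ 0.4321.
C₀ = D/Vd = 2205/85 ≈ 25.941 μg/mL.
Before the 5th dose, 4 doses have been given. Superposition: Cmin = C₀·(f + f² + … + f^4).
≈ 25.941 × (0.4321 + 0.1867 + 0.0807 + 0.0349) ≈ 25.941 × 0.7344 ≈ 19.051 μg/mL.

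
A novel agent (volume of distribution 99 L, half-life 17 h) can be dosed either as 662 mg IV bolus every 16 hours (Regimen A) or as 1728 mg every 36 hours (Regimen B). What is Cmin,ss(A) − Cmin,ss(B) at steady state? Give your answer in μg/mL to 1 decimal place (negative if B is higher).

Regimen A: f = (1/2)^(16/17) ≈ 0.5208; Cmin,ss = (662/99)·f/(1−f) ≈ 7.267 μg/mL.
Regimen B: f = (1/2)^(36/17) ≈ 0.2304; Cmin,ss = (1728/99)·f/(1−f) ≈ 5.225 μg/mL.
Difference ≈ 7.267 − 5.225 ≈ 2.042 μg/mL.

2.0 μg/mL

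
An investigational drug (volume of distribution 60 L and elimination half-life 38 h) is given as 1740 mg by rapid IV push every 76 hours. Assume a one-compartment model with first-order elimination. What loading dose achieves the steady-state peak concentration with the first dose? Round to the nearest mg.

f = (1/2)^(76/38) ≈ 0.250000; accumulation ratio R = 1/(1−f) ≈ 1.33333.
Loading dose to hit Cmax,ss on first dose: D_load = D_maint·R ≈ 1740 × 1.33333 ≈ 2319.99 mg.

2320 mg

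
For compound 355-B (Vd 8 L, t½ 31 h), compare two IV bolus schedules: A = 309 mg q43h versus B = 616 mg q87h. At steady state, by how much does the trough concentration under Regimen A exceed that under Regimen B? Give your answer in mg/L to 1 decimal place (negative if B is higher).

11.1 mg/L

Regimen A: f = (1/2)^(43/31) ≈ 0.3823; Cmin,ss = (309/8)·f/(1−f) ≈ 23.905 mg/L.
Regimen B: f = (1/2)^(87/31) ≈ 0.1429; Cmin,ss = (616/8)·f/(1−f) ≈ 12.838 mg/L.
Difference ≈ 23.905 − 12.838 ≈ 11.067 mg/L.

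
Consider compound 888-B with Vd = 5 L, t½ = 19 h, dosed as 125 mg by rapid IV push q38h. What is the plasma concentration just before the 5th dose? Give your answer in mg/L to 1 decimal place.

f = (1/2)^(τ/t½) = (1/2)^(38/19) ≈ 0.2500.
C₀ = D/Vd = 125/5 ≈ 25.000 mg/L.
Before the 5th dose, 4 doses have been given. Superposition: Cmin = C₀·(f + f² + … + f^4).
≈ 25.000 × (0.2500 + 0.0625 + 0.0156 + 0.0039) ≈ 25.000 × 0.3320 ≈ 8.300 mg/L.

8.3 mg/L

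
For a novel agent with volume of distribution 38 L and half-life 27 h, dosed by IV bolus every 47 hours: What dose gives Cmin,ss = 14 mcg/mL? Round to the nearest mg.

τ/t½ = 47/27 ≈ 1.7407, so f = (1/2)^(47/27) ≈ 0.299216.
Cmin,ss = (D/Vd)·f/(1−f), so D = Cmin,ss·Vd·(1−f)/f.
D = 14 × 38 × (1−f)/f ≈ 14 × 38 × 2.34207 ≈ 1245.98 mg.

1246 mg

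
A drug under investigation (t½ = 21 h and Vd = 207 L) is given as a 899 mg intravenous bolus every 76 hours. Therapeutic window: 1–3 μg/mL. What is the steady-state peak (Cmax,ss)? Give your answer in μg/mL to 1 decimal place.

4.7 μg/mL

Over one 76-h interval, 76/21 ≈ 3.619 half-lives elapse, leaving f ≈ 0.0814 of each dose.
Accumulation ratio R = 1/(1 − f) ≈ 1/0.9186 ≈ 1.0886.
Each bolus raises the concentration by D/Vd = 899/207 ≈ 4.343 μg/mL.
Steady-state peak Cmax,ss = C₀·R ≈ 4.343 × 1.0886 ≈ 4.728 μg/mL.
Peak 4.7 μg/mL vs MTC 3 μg/mL: exceeds toxic threshold.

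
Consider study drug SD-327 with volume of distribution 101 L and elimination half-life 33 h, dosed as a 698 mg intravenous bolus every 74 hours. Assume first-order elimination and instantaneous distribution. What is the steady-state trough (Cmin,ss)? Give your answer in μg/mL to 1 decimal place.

1.9 μg/mL

τ/t½ = 74/33 ≈ 2.2424, so fraction remaining f = (1/2)^(74/33) ≈ 0.2113.
Accumulation ratio R = 1/(1 − f) ≈ 1/0.7887 ≈ 1.2679.
Each bolus raises the concentration by D/Vd = 698/101 ≈ 6.911 μg/mL.
Cmax,ss = C₀/(1 − f) ≈ 6.911/0.7887 ≈ 8.763 μg/mL.
Steady-state trough Cmin,ss = Cmax,ss·f ≈ 8.763 × 0.2113 ≈ 1.852 μg/mL.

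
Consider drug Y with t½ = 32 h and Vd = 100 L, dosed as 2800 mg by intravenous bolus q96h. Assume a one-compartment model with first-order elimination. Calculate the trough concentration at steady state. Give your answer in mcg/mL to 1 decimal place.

4.0 mcg/mL

τ = 96 h = 3 half-lives, so f = (1/2)^3 = 0.125.
Accumulation ratio R = 1/(1 − f) = 1/0.875 = 8/7.
Single-dose peak C₀ = D/Vd = 2800/100 = 28 mcg/mL.
Steady-state peak Cmax,ss = C₀·R = 28 × 8/7 ≈ 32.000 mcg/mL.
Steady-state trough Cmin,ss = Cmax,ss·f ≈ 32.000 × 0.125 ≈ 4.000 mcg/mL.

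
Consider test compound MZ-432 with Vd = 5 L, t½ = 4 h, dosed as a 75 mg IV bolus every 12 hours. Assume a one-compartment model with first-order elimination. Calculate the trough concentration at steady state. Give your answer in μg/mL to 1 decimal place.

τ = 12 h = 3 half-lives, so f = (1/2)^3 = 0.125.
At steady state, R = 1/(1 − 0.125) = 8/7.
Single-dose peak C₀ = D/Vd = 75/5 = 15 μg/mL.
Steady-state peak Cmax,ss = C₀·R = 15 × 8/7 ≈ 17.143 μg/mL.
Steady-state trough Cmin,ss = Cmax,ss·f ≈ 17.143 × 0.125 ≈ 2.143 μg/mL.

2.1 μg/mL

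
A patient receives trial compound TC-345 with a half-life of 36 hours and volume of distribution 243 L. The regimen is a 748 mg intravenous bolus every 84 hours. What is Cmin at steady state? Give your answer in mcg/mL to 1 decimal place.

0.8 mcg/mL

τ/t½ = 84/36 ≈ 2.3333, so fraction remaining f = (1/2)^(84/36) ≈ 0.1984.
At steady state, accumulation factor R = 1/(1 − e^(−kτ)) ≈ 1.2475.
Single-dose peak C₀ = D/Vd = 748/243 ≈ 3.078 mcg/mL.
Cmax,ss = C₀/(1 − f) ≈ 3.078/0.8016 ≈ 3.840 mcg/mL.
One interval later, Cmin,ss = Cmax,ss·e^(−kτ) ≈ 3.840 × 0.1984 ≈ 0.762 mcg/mL.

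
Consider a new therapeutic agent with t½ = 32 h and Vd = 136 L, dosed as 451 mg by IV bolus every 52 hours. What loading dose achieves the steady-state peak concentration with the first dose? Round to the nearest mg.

667 mg

f = (1/2)^(52/32) ≈ 0.324210; accumulation ratio R = 1/(1−f) ≈ 1.47975.
Loading dose to hit Cmax,ss on first dose: D_load = D_maint·R ≈ 451 × 1.47975 ≈ 667.37 mg.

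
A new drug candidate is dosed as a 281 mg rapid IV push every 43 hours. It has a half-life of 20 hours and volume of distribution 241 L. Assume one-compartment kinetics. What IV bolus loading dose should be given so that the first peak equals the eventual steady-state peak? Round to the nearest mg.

f = (1/2)^(43/20) ≈ 0.225313; accumulation ratio R = 1/(1−f) ≈ 1.29084.
Loading dose to hit Cmax,ss on first dose: D_load = D_maint·R ≈ 281 × 1.29084 ≈ 362.73 mg.

363 mg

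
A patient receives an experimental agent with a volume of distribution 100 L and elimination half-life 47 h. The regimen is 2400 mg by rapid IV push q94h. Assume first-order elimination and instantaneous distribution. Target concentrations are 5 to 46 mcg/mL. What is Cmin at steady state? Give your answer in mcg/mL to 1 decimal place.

8.0 mcg/mL

The dosing interval is 2 half-lives, so f = 2^(−2) = 0.25.
At steady state, R = 1/(1 − 0.25) = 4/3.
Single-dose peak C₀ = D/Vd = 2400/100 = 24 mcg/mL.
Steady-state peak Cmax,ss = C₀·R = 24 × 4/3 ≈ 32.000 mcg/mL.
Steady-state trough Cmin,ss = Cmax,ss·f ≈ 32.000 × 0.25 ≈ 8.000 mcg/mL.
Trough 8.0 mcg/mL vs MEC 5 mcg/mL: adequate.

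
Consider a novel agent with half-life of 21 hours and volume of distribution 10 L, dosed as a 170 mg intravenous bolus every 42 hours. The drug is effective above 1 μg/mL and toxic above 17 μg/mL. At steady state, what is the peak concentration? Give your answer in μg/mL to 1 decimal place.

The dosing interval is 2 half-lives, so f = 2^(−2) = 0.25.
Accumulation ratio R = 1/(1 − f) = 1/0.75 = 4/3.
Single-dose peak C₀ = D/Vd = 170/10 = 17 μg/mL.
Steady-state peak Cmax,ss = C₀·R = 17 × 4/3 ≈ 22.667 μg/mL.
Peak 22.7 μg/mL vs MTC 17 μg/mL: exceeds toxic threshold.

22.7 μg/mL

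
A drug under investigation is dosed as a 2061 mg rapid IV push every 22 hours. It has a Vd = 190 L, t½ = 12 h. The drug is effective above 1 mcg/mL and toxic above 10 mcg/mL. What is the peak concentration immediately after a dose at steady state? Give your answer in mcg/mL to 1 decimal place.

Over one 22-h interval, 22/12 ≈ 1.8333 half-lives elapse, leaving f ≈ 0.2806 of each dose.
At steady state, accumulation factor R = 1/(1 − e^(−kτ)) ≈ 1.3900.
Single-dose peak C₀ = D/Vd = 2061/190 ≈ 10.847 mcg/mL.
Cmax,ss = C₀/(1 − f) ≈ 10.847/0.7194 ≈ 15.078 mcg/mL.
Peak 15.1 mcg/mL vs MTC 10 mcg/mL: exceeds toxic threshold.

15.1 mcg/mL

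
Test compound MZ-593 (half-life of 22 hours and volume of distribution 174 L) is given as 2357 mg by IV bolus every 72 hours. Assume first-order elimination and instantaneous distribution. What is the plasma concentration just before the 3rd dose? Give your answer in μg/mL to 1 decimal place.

f = (1/2)^(τ/t½) = (1/2)^(72/22) ≈ 0.1035.
C₀ = D/Vd = 2357/174 ≈ 13.546 μg/mL.
Before the 3rd dose, 2 doses have been given. Superposition: Cmin = C₀·(f + f²).
≈ 13.546 × (0.1035 + 0.0107) ≈ 13.546 × 0.1142 ≈ 1.547 μg/mL.

1.5 μg/mL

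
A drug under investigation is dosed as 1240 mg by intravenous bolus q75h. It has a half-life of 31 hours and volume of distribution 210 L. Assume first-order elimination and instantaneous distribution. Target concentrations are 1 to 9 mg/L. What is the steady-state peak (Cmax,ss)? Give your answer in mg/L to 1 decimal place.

k = ln2/t½ = ln2/31 ≈ 0.022360 h⁻¹; fraction remaining f = e^(−kτ) = e^(−0.022360×75) ≈ 0.1869.
At steady state, accumulation factor R = 1/(1 − e^(−kτ)) ≈ 1.2299.
Single-dose peak C₀ = D/Vd = 1240/210 ≈ 5.905 mg/L.
Steady-state peak Cmax,ss = C₀·R ≈ 5.905 × 1.2299 ≈ 7.263 mg/L.
Peak 7.3 mg/L vs MTC 9 mg/L: below toxic threshold.

7.3 mg/L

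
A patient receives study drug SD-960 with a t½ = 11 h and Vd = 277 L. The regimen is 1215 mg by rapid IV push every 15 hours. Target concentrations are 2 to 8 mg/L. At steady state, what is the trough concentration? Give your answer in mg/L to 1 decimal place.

k = ln2/t½ = ln2/11 ≈ 0.063013 h⁻¹; fraction remaining f = e^(−kτ) = e^(−0.063013×15) ≈ 0.3886.
At steady state, accumulation factor R = 1/(1 − e^(−kτ)) ≈ 1.6356.
Each bolus raises the concentration by D/Vd = 1215/277 ≈ 4.386 mg/L.
Steady-state peak Cmax,ss = C₀·R ≈ 4.386 × 1.6356 ≈ 7.174 mg/L.
Steady-state trough Cmin,ss = Cmax,ss·f ≈ 7.174 × 0.3886 ≈ 2.788 mg/L.
Trough 2.8 mg/L vs MEC 2 mg/L: adequate.

2.8 mg/L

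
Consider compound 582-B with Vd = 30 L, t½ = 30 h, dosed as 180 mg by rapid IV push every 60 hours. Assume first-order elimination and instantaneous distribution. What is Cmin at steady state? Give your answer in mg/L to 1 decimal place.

2.0 mg/L

τ = 60 h = 2 half-lives, so f = (1/2)^2 = 0.25.
Accumulation ratio R = 1/(1 − f) = 1/0.75 = 4/3.
Single-dose peak C₀ = D/Vd = 180/30 = 6 mg/L.
Steady-state peak Cmax,ss = C₀·R = 6 × 4/3 ≈ 8.000 mg/L.
Steady-state trough Cmin,ss = Cmax,ss·f ≈ 8.000 × 0.25 ≈ 2.000 mg/L.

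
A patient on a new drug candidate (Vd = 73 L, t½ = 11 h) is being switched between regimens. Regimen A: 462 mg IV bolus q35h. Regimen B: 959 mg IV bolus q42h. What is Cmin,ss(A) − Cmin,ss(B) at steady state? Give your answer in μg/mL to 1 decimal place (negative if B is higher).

Regimen A: f = (1/2)^(35/11) ≈ 0.1102; Cmin,ss = (462/73)·f/(1−f) ≈ 0.784 μg/mL.
Regimen B: f = (1/2)^(42/11) ≈ 0.0709; Cmin,ss = (959/73)·f/(1−f) ≈ 1.002 μg/mL.
Difference ≈ 0.784 − 1.002 ≈ -0.218 μg/mL.

-0.2 μg/mL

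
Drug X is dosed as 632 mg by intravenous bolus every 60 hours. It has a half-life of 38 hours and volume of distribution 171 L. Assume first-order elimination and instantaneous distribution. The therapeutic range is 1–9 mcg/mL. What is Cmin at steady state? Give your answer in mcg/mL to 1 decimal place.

1.9 mcg/mL

k = ln2/t½ = ln2/38 ≈ 0.018241 h⁻¹; fraction remaining f = e^(−kτ) = e^(−0.018241×60) ≈ 0.3347.
Single-dose peak C₀ = D/Vd = 632/171 ≈ 3.696 mcg/mL.
Steady-state trough Cmin,ss = C₀·f/(1−f) ≈ 3.696 × 0.3347/0.6653 ≈ 1.859 mcg/mL.
Trough 1.9 mcg/mL vs MEC 1 mcg/mL: adequate.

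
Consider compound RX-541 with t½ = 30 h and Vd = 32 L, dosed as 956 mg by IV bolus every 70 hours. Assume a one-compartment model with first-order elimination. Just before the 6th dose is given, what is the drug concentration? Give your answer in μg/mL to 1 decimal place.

7.4 μg/mL

f = (1/2)^(τ/t½) = (1/2)^(70/30) ≈ 0.1984.
C₀ = D/Vd = 956/32 ≈ 29.875 μg/mL.
Before the 6th dose, 5 doses have been given. Superposition: Cmin = C₀·(f + f² + … + f^5).
≈ 29.875 × (0.1984 + 0.0394 + 0.0078 + 0.0015 + 0.0003) ≈ 29.875 × 0.2474 ≈ 7.391 μg/mL.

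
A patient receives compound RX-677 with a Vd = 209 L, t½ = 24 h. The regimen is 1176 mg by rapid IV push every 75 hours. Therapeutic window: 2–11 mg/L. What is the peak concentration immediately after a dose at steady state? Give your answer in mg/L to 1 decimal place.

6.4 mg/L

τ/t½ = 75/24 ≈ 3.125, so fraction remaining f = (1/2)^(75/24) ≈ 0.1146.
Accumulation ratio R = 1/(1 − f) ≈ 1/0.8854 ≈ 1.1294.
Single-dose peak C₀ = D/Vd = 1176/209 ≈ 5.627 mg/L.
Steady-state peak Cmax,ss = C₀·R ≈ 5.627 × 1.1294 ≈ 6.355 mg/L.
Peak 6.4 mg/L vs MTC 11 mg/L: below toxic threshold.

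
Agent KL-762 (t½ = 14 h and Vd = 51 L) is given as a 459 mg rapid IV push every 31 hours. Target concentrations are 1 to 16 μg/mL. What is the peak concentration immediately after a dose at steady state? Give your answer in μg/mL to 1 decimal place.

11.5 μg/mL

τ/t½ = 31/14 ≈ 2.2143, so fraction remaining f = (1/2)^(31/14) ≈ 0.2155.
Accumulation ratio R = 1/(1 − f) ≈ 1/0.7845 ≈ 1.2747.
Single-dose peak C₀ = D/Vd = 459/51 ≈ 9.000 μg/mL.
Cmax,ss = C₀/(1 − f) ≈ 9.000/0.7845 ≈ 11.472 μg/mL.
Peak 11.5 μg/mL vs MTC 16 μg/mL: below toxic threshold.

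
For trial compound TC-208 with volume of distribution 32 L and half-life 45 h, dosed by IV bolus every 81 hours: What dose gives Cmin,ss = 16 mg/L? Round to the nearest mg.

τ/t½ = 81/45 ≈ 1.8, so f = (1/2)^(81/45) ≈ 0.287175.
Cmin,ss = (D/Vd)·f/(1−f), so D = Cmin,ss·Vd·(1−f)/f.
D = 16 × 32 × (1−f)/f ≈ 16 × 32 × 2.48220 ≈ 1270.89 mg.

1271 mg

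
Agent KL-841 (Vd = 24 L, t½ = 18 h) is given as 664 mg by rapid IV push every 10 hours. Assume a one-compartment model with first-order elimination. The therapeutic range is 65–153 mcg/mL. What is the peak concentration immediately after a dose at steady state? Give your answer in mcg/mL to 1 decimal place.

86.6 mcg/mL

Over one 10-h interval, 10/18 ≈ 0.55556 half-lives elapse, leaving f ≈ 0.6804 of each dose.
At steady state, accumulation factor R = 1/(1 − e^(−kτ)) ≈ 3.1289.
Each bolus raises the concentration by D/Vd = 664/24 ≈ 27.667 mcg/mL.
Steady-state peak Cmax,ss = C₀·R ≈ 27.667 × 3.1289 ≈ 86.567 mcg/mL.
Peak 86.6 mcg/mL vs MTC 153 mcg/mL: below toxic threshold.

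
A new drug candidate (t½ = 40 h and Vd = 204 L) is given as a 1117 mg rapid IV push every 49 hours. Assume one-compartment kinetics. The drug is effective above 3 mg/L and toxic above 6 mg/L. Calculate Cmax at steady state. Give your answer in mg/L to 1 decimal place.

9.6 mg/L

k = ln2/t½ = ln2/40 ≈ 0.017329 h⁻¹; fraction remaining f = e^(−kτ) = e^(−0.017329×49) ≈ 0.4278.
At steady state, accumulation factor R = 1/(1 − e^(−kτ)) ≈ 1.7476.
Single-dose peak C₀ = D/Vd = 1117/204 ≈ 5.475 mg/L.
Steady-state peak Cmax,ss = C₀·R ≈ 5.475 × 1.7476 ≈ 9.568 mg/L.
Peak 9.6 mg/L vs MTC 6 mg/L: exceeds toxic threshold.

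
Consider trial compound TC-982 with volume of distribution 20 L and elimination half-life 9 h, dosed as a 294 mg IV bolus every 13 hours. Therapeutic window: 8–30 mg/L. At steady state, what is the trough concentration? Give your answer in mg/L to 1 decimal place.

τ/t½ = 13/9 ≈ 1.4444, so fraction remaining f = (1/2)^(13/9) ≈ 0.3674.
Each bolus raises the concentration by D/Vd = 294/20 ≈ 14.700 mg/L.
Steady-state trough Cmin,ss = C₀·f/(1−f) ≈ 14.700 × 0.3674/0.6326 ≈ 8.537 mg/L.
Trough 8.5 mg/L vs MEC 8 mg/L: adequate.

8.5 mg/L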